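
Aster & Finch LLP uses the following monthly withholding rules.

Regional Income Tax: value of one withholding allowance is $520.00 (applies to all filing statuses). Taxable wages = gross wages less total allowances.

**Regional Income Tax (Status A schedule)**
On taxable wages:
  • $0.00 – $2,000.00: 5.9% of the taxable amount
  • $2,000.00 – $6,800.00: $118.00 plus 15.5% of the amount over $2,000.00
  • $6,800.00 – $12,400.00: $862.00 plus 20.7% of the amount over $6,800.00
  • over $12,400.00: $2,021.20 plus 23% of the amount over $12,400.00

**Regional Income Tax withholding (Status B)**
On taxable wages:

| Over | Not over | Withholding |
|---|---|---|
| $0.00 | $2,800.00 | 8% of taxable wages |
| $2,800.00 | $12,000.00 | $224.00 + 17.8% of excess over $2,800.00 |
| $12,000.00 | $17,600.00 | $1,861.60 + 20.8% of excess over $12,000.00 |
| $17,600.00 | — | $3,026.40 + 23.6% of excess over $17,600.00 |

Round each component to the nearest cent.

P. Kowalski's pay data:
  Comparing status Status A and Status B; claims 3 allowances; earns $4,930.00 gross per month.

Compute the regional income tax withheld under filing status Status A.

$330.35

Regional Income Tax (Status A): taxable = $4,930.00 − 3×$520.00 = $3,370.00
  $118.00 + 15.5% × ($3,370.00 − $2,000.00) = $118.00 + 15.5% × $1,370.00 = $330.35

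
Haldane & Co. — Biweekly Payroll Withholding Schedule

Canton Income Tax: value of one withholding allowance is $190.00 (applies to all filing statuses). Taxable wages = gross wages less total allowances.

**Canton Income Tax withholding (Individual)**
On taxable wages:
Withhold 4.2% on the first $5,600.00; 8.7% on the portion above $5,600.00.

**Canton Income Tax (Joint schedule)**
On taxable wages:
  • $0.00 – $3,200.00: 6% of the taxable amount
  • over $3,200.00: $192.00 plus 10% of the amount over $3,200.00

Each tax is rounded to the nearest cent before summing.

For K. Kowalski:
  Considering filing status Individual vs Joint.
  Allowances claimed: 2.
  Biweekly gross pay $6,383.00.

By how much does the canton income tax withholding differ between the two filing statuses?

Canton Income Tax (Individual): taxable = $6,383.00 − 2×$190.00 = $6,003.00
  $235.20 + 8.7% × ($6,003.00 − $5,600.00) = $235.20 + 8.7% × $403.00 = $270.26
Canton Income Tax (Joint): taxable = $6,383.00 − 2×$190.00 = $6,003.00
  $192.00 + 10% × ($6,003.00 − $3,200.00) = $192.00 + 10% × $2,803.00 = $472.30
Difference: |$270.26 − $472.30| = $202.04 (higher under Joint)

$202.04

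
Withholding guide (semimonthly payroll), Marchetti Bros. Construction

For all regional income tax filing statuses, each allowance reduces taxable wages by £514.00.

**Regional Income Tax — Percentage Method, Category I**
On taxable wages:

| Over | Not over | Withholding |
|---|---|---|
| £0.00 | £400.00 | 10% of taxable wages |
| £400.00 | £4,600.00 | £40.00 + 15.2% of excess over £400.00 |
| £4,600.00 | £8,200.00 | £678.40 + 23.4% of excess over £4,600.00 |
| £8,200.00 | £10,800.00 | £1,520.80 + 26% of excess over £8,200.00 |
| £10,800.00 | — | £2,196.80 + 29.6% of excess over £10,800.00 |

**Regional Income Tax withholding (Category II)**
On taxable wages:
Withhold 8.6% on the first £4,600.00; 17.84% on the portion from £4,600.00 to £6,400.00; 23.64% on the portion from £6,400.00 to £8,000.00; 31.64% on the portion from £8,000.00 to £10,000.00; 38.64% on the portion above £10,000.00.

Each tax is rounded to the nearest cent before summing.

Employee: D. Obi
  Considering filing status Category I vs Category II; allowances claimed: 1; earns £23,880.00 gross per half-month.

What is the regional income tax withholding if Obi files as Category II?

£6,892.38

Regional Income Tax (Category II): taxable = £23,880.00 − 1×£514.00 = £23,366.00
  £1,727.76 + 38.64% × (£23,366.00 − £10,000.00) = £1,727.76 + 38.64% × £13,366.00 = £6,892.38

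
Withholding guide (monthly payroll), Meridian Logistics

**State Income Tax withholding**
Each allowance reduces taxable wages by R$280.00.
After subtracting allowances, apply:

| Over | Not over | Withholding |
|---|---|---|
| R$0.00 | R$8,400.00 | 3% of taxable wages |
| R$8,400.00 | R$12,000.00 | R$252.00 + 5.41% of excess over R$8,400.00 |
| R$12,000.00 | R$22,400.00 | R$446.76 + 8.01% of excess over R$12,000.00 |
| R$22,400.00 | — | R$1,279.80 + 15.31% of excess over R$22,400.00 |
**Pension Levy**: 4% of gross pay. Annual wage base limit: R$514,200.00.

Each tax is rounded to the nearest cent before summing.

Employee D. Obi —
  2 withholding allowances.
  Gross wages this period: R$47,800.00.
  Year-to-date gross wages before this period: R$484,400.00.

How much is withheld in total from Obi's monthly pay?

R$6,274.80

State Income Tax: taxable = R$47,800.00 − 2×R$280.00 = R$47,240.00
  R$1,279.80 + 15.31% × (R$47,240.00 − R$22,400.00) = R$1,279.80 + 15.31% × R$24,840.00 = R$5,082.80
Pension Levy: cap R$514,200.00 − YTD R$484,400.00 = R$29,800.00 subject; 4% × R$29,800.00 = R$1,192.00
Total: R$5,082.80 + R$1,192.00 = R$6,274.80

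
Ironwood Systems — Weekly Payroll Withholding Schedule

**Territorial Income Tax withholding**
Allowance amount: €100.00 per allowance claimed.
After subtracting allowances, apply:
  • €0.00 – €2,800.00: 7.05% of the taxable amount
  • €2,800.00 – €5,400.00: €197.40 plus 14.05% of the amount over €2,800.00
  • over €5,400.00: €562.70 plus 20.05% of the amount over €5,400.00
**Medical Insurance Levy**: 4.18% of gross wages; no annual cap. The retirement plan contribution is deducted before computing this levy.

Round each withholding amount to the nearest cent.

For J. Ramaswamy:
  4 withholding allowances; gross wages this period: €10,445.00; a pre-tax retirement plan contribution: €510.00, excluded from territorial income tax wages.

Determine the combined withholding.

Territorial Income Tax: taxable = €10,445.00 − €510.00 − 4×€100.00 = €9,535.00
  €562.70 + 20.05% × (€9,535.00 − €5,400.00) = €562.70 + 20.05% × €4,135.00 = €1,391.77
Medical Insurance Levy: 4.18% × €9,935.00 = €415.28
Total: €1,391.77 + €415.28 = €1,807.05

€1,807.05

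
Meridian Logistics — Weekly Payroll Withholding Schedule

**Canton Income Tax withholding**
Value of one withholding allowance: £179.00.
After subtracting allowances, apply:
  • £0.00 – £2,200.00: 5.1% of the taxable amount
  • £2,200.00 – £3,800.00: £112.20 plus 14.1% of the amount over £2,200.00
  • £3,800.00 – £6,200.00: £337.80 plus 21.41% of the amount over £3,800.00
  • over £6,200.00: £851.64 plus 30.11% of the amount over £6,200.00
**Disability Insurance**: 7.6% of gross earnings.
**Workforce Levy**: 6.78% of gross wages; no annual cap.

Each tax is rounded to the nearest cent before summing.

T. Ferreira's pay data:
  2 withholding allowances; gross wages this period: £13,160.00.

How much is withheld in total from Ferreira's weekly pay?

£4,731.91

Canton Income Tax: taxable = £13,160.00 − 2×£179.00 = £12,802.00
  £851.64 + 30.11% × (£12,802.00 − £6,200.00) = £851.64 + 30.11% × £6,602.00 = £2,839.50
Disability Insurance: 7.6% × £13,160.00 = £1,000.16
Workforce Levy: 6.78% × £13,160.00 = £892.25
Total: £2,839.50 + £1,000.16 + £892.25 = £4,731.91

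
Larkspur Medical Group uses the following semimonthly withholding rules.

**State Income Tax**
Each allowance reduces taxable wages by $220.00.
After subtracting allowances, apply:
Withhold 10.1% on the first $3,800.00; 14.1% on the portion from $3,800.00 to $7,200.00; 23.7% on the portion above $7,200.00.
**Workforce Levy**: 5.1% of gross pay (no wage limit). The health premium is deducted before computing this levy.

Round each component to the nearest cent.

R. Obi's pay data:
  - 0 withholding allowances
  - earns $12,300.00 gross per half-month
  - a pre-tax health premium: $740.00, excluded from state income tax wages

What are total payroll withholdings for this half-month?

State Income Tax: taxable = $12,300.00 − $740.00 = $11,560.00
  $863.20 + 23.7% × ($11,560.00 − $7,200.00) = $863.20 + 23.7% × $4,360.00 = $1,896.52
Workforce Levy: 5.1% × $11,560.00 = $589.56
Total: $1,896.52 + $589.56 = $2,486.08

$2,486.08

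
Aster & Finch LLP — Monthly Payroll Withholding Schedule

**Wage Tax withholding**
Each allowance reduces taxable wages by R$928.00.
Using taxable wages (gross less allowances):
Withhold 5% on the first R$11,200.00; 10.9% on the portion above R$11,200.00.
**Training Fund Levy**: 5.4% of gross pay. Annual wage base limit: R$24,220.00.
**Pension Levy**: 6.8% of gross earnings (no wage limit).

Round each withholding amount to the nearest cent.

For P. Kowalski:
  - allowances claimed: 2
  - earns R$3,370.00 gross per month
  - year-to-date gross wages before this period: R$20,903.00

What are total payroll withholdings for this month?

Wage Tax: taxable = R$3,370.00 − 2×R$928.00 = R$1,514.00
  5% × R$1,514.00 = R$75.70
Training Fund Levy: cap R$24,220.00 − YTD R$20,903.00 = R$3,317.00 subject; 5.4% × R$3,317.00 = R$179.12
Pension Levy: 6.8% × R$3,370.00 = R$229.16
Total: R$75.70 + R$179.12 + R$229.16 = R$483.98

R$483.98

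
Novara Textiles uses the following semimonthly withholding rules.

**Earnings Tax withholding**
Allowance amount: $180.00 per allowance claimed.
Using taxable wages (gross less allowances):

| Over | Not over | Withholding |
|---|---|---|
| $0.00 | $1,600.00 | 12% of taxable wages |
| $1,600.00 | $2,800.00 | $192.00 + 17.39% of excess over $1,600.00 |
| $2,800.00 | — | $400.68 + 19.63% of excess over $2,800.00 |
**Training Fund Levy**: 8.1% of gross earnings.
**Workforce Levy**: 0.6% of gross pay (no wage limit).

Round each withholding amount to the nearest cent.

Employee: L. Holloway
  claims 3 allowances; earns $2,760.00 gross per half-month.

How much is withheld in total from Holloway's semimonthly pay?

Earnings Tax: taxable = $2,760.00 − 3×$180.00 = $2,220.00
  $192.00 + 17.39% × ($2,220.00 − $1,600.00) = $192.00 + 17.39% × $620.00 = $299.82
Training Fund Levy: 8.1% × $2,760.00 = $223.56
Workforce Levy: 0.6% × $2,760.00 = $16.56
Total: $299.82 + $223.56 + $16.56 = $539.94

$539.94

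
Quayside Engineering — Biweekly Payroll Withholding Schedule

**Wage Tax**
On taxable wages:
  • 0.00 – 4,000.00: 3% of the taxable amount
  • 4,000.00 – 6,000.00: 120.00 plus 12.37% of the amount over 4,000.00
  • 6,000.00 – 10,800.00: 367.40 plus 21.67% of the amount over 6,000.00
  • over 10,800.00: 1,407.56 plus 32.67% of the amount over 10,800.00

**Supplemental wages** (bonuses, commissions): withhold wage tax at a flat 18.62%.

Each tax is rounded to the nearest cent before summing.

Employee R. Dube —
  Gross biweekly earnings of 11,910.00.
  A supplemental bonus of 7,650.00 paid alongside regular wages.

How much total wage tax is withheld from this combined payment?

3,194.63

Wage Tax: taxable = 11,910.00
  1,407.56 + 32.67% × (11,910.00 − 10,800.00) = 1,407.56 + 32.67% × 1,110.00 = 1,770.20
Supplemental (18.62% flat on bonus): 18.62% × 7,650.00 = 1,424.43
Total wage tax: 1,770.20 + 1,424.43 = 3,194.63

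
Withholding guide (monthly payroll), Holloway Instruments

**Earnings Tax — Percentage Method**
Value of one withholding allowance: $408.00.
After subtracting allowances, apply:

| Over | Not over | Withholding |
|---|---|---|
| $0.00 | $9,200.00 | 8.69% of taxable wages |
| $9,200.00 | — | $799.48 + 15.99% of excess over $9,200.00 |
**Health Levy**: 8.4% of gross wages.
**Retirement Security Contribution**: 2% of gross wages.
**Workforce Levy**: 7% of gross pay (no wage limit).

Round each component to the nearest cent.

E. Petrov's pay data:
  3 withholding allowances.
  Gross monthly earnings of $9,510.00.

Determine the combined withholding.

Earnings Tax: taxable = $9,510.00 − 3×$408.00 = $8,286.00
  8.69% × $8,286.00 = $720.05
Health Levy: 8.4% × $9,510.00 = $798.84
Retirement Security Contribution: 2% × $9,510.00 = $190.20
Workforce Levy: 7% × $9,510.00 = $665.70
Total: $720.05 + $798.84 + $190.20 + $665.70 = $2,374.79

$2,374.79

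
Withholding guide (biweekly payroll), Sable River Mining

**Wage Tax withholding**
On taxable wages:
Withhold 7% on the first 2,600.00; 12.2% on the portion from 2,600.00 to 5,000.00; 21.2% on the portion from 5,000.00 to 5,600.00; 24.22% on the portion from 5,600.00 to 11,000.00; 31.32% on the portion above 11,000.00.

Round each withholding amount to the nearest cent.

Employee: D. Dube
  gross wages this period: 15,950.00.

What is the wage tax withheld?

3,460.22

Wage Tax: taxable = 15,950.00
  1,909.88 + 31.32% × (15,950.00 − 11,000.00) = 1,909.88 + 31.32% × 4,950.00 = 3,460.22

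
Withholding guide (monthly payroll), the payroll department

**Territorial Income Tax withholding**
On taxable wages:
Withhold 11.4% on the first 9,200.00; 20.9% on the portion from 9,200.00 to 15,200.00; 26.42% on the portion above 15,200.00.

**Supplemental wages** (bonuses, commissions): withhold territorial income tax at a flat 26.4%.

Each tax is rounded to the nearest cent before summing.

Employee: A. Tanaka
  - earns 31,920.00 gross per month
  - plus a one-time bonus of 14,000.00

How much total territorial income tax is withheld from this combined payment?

10,416.22

Territorial Income Tax: taxable = 31,920.00
  2,302.80 + 26.42% × (31,920.00 − 15,200.00) = 2,302.80 + 26.42% × 16,720.00 = 6,720.22
Supplemental (26.4% flat on bonus): 26.4% × 14,000.00 = 3,696.00
Total territorial income tax: 6,720.22 + 3,696.00 = 10,416.22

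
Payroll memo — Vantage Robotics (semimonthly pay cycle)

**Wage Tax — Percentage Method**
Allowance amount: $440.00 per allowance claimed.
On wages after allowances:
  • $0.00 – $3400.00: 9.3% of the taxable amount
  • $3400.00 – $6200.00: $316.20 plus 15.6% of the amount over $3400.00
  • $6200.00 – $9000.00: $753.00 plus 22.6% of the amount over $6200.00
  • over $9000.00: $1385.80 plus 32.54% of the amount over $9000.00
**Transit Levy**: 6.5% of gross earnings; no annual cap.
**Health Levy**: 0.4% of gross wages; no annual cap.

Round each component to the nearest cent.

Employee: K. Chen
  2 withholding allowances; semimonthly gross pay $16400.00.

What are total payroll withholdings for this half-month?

Wage Tax: taxable = $16400.00 − 2×$440.00 = $15520.00
  $1385.80 + 32.54% × ($15520.00 − $9000.00) = $1385.80 + 32.54% × $6520.00 = $3507.41
Transit Levy: 6.5% × $16400.00 = $1066.00
Health Levy: 0.4% × $16400.00 = $65.60
Total: $3507.41 + $1066.00 + $65.60 = $4639.01

$4639.01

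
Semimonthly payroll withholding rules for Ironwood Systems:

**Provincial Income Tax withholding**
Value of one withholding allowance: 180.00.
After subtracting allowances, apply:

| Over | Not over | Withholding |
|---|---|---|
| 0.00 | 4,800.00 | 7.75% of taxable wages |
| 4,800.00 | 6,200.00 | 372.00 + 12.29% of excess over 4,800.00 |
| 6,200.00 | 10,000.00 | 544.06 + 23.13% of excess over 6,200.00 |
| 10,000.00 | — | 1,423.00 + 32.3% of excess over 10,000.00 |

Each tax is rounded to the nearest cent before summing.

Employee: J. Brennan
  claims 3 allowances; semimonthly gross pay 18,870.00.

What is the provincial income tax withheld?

4,113.59

Provincial Income Tax: taxable = 18,870.00 − 3×180.00 = 18,330.00
  1,423.00 + 32.3% × (18,330.00 − 10,000.00) = 1,423.00 + 32.3% × 8,330.00 = 4,113.59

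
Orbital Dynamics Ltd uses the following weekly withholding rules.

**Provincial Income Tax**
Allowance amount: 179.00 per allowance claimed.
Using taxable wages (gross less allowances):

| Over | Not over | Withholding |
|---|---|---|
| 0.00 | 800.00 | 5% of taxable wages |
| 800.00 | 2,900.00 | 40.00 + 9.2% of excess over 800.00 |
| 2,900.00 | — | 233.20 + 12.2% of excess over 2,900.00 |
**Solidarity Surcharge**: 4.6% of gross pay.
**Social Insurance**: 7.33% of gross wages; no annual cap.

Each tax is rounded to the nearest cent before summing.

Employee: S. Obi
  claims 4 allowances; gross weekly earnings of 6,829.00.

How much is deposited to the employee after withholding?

5,389.11

Provincial Income Tax: taxable = 6,829.00 − 4×179.00 = 6,113.00
  233.20 + 12.2% × (6,113.00 − 2,900.00) = 233.20 + 12.2% × 3,213.00 = 625.19
Solidarity Surcharge: 4.6% × 6,829.00 = 314.13
Social Insurance: 7.33% × 6,829.00 = 500.57
Total withheld: 625.19 + 314.13 + 500.57 = 1,439.89
Net pay: 6,829.00 − 1,439.89 = 5,389.11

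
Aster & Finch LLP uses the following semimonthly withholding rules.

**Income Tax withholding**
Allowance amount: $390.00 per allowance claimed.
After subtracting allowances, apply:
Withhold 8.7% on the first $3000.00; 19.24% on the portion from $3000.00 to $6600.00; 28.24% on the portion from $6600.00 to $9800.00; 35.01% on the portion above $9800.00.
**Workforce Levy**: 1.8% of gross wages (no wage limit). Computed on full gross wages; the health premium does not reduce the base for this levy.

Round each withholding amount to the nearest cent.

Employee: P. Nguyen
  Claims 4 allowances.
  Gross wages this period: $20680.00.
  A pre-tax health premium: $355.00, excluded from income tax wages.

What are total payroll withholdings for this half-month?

Income Tax: taxable = $20680.00 − $355.00 − 4×$390.00 = $18765.00
  $1857.32 + 35.01% × ($18765.00 − $9800.00) = $1857.32 + 35.01% × $8965.00 = $4995.97
Workforce Levy: 1.8% × $20680.00 = $372.24
Total: $4995.97 + $372.24 = $5368.21

$5368.21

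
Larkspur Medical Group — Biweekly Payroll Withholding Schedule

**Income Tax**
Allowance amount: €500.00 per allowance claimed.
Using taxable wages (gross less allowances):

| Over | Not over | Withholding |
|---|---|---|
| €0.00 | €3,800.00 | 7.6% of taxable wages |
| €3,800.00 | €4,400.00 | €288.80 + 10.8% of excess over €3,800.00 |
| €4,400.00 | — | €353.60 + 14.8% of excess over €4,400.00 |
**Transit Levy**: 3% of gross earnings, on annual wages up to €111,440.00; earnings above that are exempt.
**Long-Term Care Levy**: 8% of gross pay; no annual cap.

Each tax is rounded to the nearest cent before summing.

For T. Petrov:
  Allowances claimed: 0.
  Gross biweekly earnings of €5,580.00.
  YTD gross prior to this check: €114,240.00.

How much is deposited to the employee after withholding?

€4,605.36

Income Tax: taxable = €5,580.00
  €353.60 + 14.8% × (€5,580.00 − €4,400.00) = €353.60 + 14.8% × €1,180.00 = €528.24
Transit Levy: YTD €114,240.00 ≥ cap €111,440.00 → €0.00
Long-Term Care Levy: 8% × €5,580.00 = €446.40
Total withheld: €528.24 + €0.00 + €446.40 = €974.64
Net pay: €5,580.00 − €974.64 = €4,605.36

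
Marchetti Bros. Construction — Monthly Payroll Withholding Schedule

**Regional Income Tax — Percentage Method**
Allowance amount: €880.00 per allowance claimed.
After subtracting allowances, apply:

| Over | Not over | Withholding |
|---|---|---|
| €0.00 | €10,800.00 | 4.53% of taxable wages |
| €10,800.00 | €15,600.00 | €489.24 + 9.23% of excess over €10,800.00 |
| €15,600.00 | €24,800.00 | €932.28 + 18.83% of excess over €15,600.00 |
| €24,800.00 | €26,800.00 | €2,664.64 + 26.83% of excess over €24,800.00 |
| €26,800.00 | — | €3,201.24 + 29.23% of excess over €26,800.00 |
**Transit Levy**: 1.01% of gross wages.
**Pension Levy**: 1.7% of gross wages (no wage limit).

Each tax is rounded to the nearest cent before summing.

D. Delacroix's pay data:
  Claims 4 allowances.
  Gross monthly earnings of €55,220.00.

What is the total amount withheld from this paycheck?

Regional Income Tax: taxable = €55,220.00 − 4×€880.00 = €51,700.00
  €3,201.24 + 29.23% × (€51,700.00 − €26,800.00) = €3,201.24 + 29.23% × €24,900.00 = €10,479.51
Transit Levy: 1.01% × €55,220.00 = €557.72
Pension Levy: 1.7% × €55,220.00 = €938.74
Total: €10,479.51 + €557.72 + €938.74 = €11,975.97

€11,975.97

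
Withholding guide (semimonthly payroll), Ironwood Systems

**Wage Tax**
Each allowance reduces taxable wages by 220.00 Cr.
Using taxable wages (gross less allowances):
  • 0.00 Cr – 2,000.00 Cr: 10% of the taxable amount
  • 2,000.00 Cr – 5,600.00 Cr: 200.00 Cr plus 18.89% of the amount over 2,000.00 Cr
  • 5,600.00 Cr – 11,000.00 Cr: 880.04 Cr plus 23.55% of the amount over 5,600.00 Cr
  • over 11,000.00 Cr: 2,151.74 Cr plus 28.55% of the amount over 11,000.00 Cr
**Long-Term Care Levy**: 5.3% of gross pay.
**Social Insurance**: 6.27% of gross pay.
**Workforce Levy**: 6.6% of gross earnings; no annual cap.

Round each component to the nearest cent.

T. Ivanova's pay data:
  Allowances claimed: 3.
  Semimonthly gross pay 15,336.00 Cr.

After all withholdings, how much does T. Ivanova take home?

9,348.20 Cr

Wage Tax: taxable = 15,336.00 Cr − 3×220.00 Cr = 14,676.00 Cr
  2,151.74 Cr + 28.55% × (14,676.00 Cr − 11,000.00 Cr) = 2,151.74 Cr + 28.55% × 3,676.00 Cr = 3,201.24 Cr
Long-Term Care Levy: 5.3% × 15,336.00 Cr = 812.81 Cr
Social Insurance: 6.27% × 15,336.00 Cr = 961.57 Cr
Workforce Levy: 6.6% × 15,336.00 Cr = 1,012.18 Cr
Total withheld: 3,201.24 Cr + 812.81 Cr + 961.57 Cr + 1,012.18 Cr = 5,987.80 Cr
Net pay: 15,336.00 Cr − 5,987.80 Cr = 9,348.20 Cr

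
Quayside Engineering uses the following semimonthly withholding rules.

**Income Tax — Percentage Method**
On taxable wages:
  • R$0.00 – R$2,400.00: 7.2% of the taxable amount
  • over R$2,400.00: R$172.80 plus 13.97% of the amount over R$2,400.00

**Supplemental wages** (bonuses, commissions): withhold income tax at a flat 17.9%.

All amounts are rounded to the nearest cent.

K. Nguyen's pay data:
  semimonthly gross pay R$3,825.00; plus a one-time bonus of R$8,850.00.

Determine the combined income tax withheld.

Income Tax: taxable = R$3,825.00
  R$172.80 + 13.97% × (R$3,825.00 − R$2,400.00) = R$172.80 + 13.97% × R$1,425.00 = R$371.87
Supplemental (17.9% flat on bonus): 17.9% × R$8,850.00 = R$1,584.15
Total income tax: R$371.87 + R$1,584.15 = R$1,956.02

R$1,956.02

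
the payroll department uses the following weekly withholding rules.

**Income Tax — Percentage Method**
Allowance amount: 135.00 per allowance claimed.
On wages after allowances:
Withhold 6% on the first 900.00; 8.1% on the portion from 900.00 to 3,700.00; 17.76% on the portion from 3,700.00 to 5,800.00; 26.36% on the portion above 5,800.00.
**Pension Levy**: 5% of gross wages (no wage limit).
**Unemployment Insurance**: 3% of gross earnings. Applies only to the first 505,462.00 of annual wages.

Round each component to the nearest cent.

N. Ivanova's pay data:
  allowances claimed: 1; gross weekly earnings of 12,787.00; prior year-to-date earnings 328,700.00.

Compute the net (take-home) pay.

Income Tax: taxable = 12,787.00 − 1×135.00 = 12,652.00
  653.76 + 26.36% × (12,652.00 − 5,800.00) = 653.76 + 26.36% × 6,852.00 = 2,459.95
Pension Levy: 5% × 12,787.00 = 639.35
Unemployment Insurance: 3% × 12,787.00 = 383.61
Total withheld: 2,459.95 + 639.35 + 383.61 = 3,482.91
Net pay: 12,787.00 − 3,482.91 = 9,304.09

9,304.09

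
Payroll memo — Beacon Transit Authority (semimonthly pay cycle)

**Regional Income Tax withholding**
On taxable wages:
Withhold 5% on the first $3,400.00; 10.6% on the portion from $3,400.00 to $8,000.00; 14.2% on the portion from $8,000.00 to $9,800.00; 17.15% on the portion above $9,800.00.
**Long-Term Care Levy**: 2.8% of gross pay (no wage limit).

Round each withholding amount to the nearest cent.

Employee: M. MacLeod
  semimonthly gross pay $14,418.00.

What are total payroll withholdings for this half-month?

Regional Income Tax: taxable = $14,418.00
  $913.20 + 17.15% × ($14,418.00 − $9,800.00) = $913.20 + 17.15% × $4,618.00 = $1,705.19
Long-Term Care Levy: 2.8% × $14,418.00 = $403.70
Total: $1,705.19 + $403.70 = $2,108.89

$2,108.89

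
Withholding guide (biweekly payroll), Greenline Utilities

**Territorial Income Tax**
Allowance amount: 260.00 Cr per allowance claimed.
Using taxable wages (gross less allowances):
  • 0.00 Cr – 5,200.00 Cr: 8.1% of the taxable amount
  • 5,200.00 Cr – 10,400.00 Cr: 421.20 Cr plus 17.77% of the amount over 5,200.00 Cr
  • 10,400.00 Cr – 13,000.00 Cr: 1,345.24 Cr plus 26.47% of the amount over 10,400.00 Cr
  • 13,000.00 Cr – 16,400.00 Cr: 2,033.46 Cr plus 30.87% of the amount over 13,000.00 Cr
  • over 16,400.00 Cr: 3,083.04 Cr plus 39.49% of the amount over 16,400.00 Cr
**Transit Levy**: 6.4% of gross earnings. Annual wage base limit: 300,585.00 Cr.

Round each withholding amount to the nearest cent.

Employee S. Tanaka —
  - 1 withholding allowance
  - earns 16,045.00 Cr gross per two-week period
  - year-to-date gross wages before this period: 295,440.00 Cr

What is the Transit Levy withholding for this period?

Transit Levy: cap 300,585.00 Cr − YTD 295,440.00 Cr = 5,145.00 Cr subject; 6.4% × 5,145.00 Cr = 329.28 Cr

329.28 Cr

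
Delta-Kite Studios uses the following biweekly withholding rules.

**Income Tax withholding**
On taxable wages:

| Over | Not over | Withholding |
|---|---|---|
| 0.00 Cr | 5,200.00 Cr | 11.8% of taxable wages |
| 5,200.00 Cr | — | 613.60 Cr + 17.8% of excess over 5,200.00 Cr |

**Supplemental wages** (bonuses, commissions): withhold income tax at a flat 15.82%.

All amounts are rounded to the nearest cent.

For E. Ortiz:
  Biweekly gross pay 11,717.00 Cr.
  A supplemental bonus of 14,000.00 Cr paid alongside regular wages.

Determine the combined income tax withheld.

Income Tax: taxable = 11,717.00 Cr
  613.60 Cr + 17.8% × (11,717.00 Cr − 5,200.00 Cr) = 613.60 Cr + 17.8% × 6,517.00 Cr = 1,773.63 Cr
Supplemental (15.82% flat on bonus): 15.82% × 14,000.00 Cr = 2,214.80 Cr
Total income tax: 1,773.63 Cr + 2,214.80 Cr = 3,988.43 Cr

3,988.43 Cr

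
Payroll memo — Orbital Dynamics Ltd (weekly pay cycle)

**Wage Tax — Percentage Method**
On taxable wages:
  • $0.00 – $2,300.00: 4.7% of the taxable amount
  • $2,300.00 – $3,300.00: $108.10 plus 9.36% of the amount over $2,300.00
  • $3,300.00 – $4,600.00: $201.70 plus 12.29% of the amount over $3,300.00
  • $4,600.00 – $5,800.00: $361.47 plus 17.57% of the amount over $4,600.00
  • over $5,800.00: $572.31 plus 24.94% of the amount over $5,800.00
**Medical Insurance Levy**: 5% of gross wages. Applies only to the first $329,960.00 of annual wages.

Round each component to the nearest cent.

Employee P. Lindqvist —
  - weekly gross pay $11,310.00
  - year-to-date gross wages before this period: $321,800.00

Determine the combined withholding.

$2,354.50

Wage Tax: taxable = $11,310.00
  $572.31 + 24.94% × ($11,310.00 − $5,800.00) = $572.31 + 24.94% × $5,510.00 = $1,946.50
Medical Insurance Levy: cap $329,960.00 − YTD $321,800.00 = $8,160.00 subject; 5% × $8,160.00 = $408.00
Total: $1,946.50 + $408.00 = $2,354.50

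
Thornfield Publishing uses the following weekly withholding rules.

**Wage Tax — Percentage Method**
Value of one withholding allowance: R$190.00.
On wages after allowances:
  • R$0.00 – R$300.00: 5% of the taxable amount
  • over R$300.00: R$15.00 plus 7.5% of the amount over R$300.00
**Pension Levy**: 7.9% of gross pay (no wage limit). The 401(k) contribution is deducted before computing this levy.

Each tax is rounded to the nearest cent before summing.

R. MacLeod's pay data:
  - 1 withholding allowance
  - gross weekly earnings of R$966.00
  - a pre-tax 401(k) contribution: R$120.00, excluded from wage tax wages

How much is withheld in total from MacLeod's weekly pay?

Wage Tax: taxable = R$966.00 − R$120.00 − 1×R$190.00 = R$656.00
  R$15.00 + 7.5% × (R$656.00 − R$300.00) = R$15.00 + 7.5% × R$356.00 = R$41.70
Pension Levy: 7.9% × R$846.00 = R$66.83
Total: R$41.70 + R$66.83 = R$108.53

R$108.53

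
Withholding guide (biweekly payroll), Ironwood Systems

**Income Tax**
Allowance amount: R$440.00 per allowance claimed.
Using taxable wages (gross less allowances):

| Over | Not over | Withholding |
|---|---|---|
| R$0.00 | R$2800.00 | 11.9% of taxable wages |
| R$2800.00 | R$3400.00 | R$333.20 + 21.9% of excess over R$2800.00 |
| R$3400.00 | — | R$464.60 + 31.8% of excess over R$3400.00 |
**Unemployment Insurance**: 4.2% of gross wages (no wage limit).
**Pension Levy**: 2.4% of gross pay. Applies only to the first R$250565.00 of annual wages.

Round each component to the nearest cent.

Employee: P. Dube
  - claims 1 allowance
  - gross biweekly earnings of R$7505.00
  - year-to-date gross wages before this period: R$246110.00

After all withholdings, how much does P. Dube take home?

R$5452.80

Income Tax: taxable = R$7505.00 − 1×R$440.00 = R$7065.00
  R$464.60 + 31.8% × (R$7065.00 − R$3400.00) = R$464.60 + 31.8% × R$3665.00 = R$1630.07
Unemployment Insurance: 4.2% × R$7505.00 = R$315.21
Pension Levy: cap R$250565.00 − YTD R$246110.00 = R$4455.00 subject; 2.4% × R$4455.00 = R$106.92
Total withheld: R$1630.07 + R$315.21 + R$106.92 = R$2052.20
Net pay: R$7505.00 − R$2052.20 = R$5452.80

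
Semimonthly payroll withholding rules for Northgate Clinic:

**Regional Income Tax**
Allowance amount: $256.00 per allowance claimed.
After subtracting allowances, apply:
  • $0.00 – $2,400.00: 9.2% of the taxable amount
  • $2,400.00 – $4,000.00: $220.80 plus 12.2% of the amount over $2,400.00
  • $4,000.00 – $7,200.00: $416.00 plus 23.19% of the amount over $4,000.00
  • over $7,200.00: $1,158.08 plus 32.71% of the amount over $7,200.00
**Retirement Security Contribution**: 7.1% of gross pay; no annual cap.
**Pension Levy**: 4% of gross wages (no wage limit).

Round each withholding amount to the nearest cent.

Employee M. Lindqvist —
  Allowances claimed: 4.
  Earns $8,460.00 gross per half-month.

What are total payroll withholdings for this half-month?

$2,174.34

Regional Income Tax: taxable = $8,460.00 − 4×$256.00 = $7,436.00
  $1,158.08 + 32.71% × ($7,436.00 − $7,200.00) = $1,158.08 + 32.71% × $236.00 = $1,235.28
Retirement Security Contribution: 7.1% × $8,460.00 = $600.66
Pension Levy: 4% × $8,460.00 = $338.40
Total: $1,235.28 + $600.66 + $338.40 = $2,174.34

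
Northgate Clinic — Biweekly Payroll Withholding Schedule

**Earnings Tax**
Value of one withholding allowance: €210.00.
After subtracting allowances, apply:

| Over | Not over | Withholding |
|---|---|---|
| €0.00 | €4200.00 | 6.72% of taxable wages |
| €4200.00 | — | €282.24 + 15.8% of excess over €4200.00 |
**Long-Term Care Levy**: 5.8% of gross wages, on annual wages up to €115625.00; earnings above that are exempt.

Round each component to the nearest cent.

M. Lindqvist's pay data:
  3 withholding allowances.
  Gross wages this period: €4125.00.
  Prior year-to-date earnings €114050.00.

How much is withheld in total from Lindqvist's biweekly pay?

Earnings Tax: taxable = €4125.00 − 3×€210.00 = €3495.00
  6.72% × €3495.00 = €234.86
Long-Term Care Levy: cap €115625.00 − YTD €114050.00 = €1575.00 subject; 5.8% × €1575.00 = €91.35
Total: €234.86 + €91.35 = €326.21

€326.21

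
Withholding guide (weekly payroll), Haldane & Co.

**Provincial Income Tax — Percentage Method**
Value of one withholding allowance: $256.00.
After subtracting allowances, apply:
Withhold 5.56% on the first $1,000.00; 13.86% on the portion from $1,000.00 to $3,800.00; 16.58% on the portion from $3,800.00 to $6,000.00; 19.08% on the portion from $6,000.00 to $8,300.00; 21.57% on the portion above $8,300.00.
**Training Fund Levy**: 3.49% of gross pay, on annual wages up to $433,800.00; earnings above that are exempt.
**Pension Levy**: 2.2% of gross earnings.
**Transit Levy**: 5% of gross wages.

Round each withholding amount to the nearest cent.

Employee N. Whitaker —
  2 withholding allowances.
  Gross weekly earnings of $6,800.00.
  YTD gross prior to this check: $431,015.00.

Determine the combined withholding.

Provincial Income Tax: taxable = $6,800.00 − 2×$256.00 = $6,288.00
  $808.44 + 19.08% × ($6,288.00 − $6,000.00) = $808.44 + 19.08% × $288.00 = $863.39
Training Fund Levy: cap $433,800.00 − YTD $431,015.00 = $2,785.00 subject; 3.49% × $2,785.00 = $97.20
Pension Levy: 2.2% × $6,800.00 = $149.60
Transit Levy: 5% × $6,800.00 = $340.00
Total: $863.39 + $97.20 + $149.60 + $340.00 = $1,450.19

$1,450.19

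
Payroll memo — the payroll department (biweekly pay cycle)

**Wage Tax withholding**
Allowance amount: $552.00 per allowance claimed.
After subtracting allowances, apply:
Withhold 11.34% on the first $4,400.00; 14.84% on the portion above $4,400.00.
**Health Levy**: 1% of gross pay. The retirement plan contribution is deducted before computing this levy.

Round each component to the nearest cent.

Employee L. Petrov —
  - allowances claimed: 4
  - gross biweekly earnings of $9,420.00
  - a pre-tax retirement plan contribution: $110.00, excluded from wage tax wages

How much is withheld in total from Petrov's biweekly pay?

Wage Tax: taxable = $9,420.00 − $110.00 − 4×$552.00 = $7,102.00
  $498.96 + 14.84% × ($7,102.00 − $4,400.00) = $498.96 + 14.84% × $2,702.00 = $899.94
Health Levy: 1% × $9,310.00 = $93.10
Total: $899.94 + $93.10 = $993.04

$993.04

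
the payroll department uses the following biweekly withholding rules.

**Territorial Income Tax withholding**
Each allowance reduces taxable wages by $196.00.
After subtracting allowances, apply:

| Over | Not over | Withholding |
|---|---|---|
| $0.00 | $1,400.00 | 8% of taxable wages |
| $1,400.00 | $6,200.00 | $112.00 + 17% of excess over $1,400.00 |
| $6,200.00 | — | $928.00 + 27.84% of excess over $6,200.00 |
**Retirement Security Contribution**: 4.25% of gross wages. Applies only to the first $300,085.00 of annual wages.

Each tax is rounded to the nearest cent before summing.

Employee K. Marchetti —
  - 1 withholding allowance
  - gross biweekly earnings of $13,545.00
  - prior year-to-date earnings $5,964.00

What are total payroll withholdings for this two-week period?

$3,493.94

Territorial Income Tax: taxable = $13,545.00 − 1×$196.00 = $13,349.00
  $928.00 + 27.84% × ($13,349.00 − $6,200.00) = $928.00 + 27.84% × $7,149.00 = $2,918.28
Retirement Security Contribution: 4.25% × $13,545.00 = $575.66
Total: $2,918.28 + $575.66 = $3,493.94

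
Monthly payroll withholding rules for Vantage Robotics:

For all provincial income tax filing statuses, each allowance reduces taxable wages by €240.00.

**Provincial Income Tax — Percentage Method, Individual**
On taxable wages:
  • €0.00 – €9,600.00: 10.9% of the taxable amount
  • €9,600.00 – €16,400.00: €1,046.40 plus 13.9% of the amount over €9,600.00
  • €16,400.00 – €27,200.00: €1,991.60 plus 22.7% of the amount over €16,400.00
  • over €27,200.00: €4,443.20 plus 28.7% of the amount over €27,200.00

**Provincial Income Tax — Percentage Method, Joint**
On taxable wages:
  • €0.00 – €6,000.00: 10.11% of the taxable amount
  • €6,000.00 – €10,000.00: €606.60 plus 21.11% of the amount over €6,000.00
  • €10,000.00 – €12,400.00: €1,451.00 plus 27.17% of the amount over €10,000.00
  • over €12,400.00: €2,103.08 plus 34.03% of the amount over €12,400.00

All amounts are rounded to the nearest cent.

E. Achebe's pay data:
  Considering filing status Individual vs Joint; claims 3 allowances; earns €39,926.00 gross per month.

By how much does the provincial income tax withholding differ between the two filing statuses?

Provincial Income Tax (Individual): taxable = €39,926.00 − 3×€240.00 = €39,206.00
  €4,443.20 + 28.7% × (€39,206.00 − €27,200.00) = €4,443.20 + 28.7% × €12,006.00 = €7,888.92
Provincial Income Tax (Joint): taxable = €39,926.00 − 3×€240.00 = €39,206.00
  €2,103.08 + 34.03% × (€39,206.00 − €12,400.00) = €2,103.08 + 34.03% × €26,806.00 = €11,225.16
Difference: |€7,888.92 − €11,225.16| = €3,336.24 (higher under Joint)

€3,336.24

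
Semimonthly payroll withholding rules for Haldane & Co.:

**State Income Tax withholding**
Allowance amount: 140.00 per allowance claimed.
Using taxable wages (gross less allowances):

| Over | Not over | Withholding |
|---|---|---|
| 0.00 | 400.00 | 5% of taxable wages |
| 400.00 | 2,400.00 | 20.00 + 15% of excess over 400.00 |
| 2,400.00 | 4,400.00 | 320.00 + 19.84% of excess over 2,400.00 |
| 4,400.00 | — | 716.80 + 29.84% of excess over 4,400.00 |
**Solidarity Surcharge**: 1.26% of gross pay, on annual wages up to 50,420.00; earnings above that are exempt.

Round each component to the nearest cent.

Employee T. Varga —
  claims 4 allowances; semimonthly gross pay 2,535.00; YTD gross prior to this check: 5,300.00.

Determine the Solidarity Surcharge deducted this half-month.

31.94

Solidarity Surcharge: 1.26% × 2,535.00 = 31.94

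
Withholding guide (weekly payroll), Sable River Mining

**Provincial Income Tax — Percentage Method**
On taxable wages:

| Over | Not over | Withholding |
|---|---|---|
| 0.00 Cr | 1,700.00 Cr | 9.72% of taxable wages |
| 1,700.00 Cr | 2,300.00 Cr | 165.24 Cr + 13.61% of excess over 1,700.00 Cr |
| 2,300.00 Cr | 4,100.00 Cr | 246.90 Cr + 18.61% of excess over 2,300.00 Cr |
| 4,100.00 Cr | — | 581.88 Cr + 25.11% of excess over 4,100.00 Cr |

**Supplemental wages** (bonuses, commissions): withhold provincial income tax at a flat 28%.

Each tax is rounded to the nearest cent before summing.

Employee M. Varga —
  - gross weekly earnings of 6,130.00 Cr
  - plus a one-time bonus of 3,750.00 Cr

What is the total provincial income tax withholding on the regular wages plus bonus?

Provincial Income Tax: taxable = 6,130.00 Cr
  581.88 Cr + 25.11% × (6,130.00 Cr − 4,100.00 Cr) = 581.88 Cr + 25.11% × 2,030.00 Cr = 1,091.61 Cr
Supplemental (28% flat on bonus): 28% × 3,750.00 Cr = 1,050.00 Cr
Total provincial income tax: 1,091.61 Cr + 1,050.00 Cr = 2,141.61 Cr

2,141.61 Cr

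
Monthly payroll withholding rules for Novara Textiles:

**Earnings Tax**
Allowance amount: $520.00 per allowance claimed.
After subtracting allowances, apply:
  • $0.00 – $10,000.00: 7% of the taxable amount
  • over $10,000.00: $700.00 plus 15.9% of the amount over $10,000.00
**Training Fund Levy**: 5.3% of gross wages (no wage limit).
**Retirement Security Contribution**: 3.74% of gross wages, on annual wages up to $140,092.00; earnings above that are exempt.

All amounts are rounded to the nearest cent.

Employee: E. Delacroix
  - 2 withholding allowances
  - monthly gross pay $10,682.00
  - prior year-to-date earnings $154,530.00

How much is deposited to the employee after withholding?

$9,440.91

Earnings Tax: taxable = $10,682.00 − 2×$520.00 = $9,642.00
  7% × $9,642.00 = $674.94
Training Fund Levy: 5.3% × $10,682.00 = $566.15
Retirement Security Contribution: YTD $154,530.00 ≥ cap $140,092.00 → $0.00
Total withheld: $674.94 + $566.15 + $0.00 = $1,241.09
Net pay: $10,682.00 − $1,241.09 = $9,440.91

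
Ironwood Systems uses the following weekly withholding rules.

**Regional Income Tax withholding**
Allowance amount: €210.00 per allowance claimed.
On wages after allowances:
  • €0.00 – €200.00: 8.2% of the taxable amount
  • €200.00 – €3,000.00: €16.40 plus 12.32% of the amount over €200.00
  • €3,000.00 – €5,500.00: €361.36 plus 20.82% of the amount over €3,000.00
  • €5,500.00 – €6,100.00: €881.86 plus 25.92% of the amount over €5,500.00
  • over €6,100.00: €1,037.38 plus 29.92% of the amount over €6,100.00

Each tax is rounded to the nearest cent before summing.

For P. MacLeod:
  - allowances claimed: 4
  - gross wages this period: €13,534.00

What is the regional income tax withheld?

€3,010.30

Regional Income Tax: taxable = €13,534.00 − 4×€210.00 = €12,694.00
  €1,037.38 + 29.92% × (€12,694.00 − €6,100.00) = €1,037.38 + 29.92% × €6,594.00 = €3,010.30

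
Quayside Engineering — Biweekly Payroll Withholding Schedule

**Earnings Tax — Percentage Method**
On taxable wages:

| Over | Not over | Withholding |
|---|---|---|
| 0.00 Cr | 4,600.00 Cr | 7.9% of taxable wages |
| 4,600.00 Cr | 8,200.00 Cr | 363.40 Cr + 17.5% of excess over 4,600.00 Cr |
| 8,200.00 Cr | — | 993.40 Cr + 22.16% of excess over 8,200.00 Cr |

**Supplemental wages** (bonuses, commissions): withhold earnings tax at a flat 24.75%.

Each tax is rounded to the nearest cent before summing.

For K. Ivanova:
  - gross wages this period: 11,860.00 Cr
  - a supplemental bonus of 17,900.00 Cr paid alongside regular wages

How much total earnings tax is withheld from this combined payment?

Earnings Tax: taxable = 11,860.00 Cr
  993.40 Cr + 22.16% × (11,860.00 Cr − 8,200.00 Cr) = 993.40 Cr + 22.16% × 3,660.00 Cr = 1,804.46 Cr
Supplemental (24.75% flat on bonus): 24.75% × 17,900.00 Cr = 4,430.25 Cr
Total earnings tax: 1,804.46 Cr + 4,430.25 Cr = 6,234.71 Cr

6,234.71 Cr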